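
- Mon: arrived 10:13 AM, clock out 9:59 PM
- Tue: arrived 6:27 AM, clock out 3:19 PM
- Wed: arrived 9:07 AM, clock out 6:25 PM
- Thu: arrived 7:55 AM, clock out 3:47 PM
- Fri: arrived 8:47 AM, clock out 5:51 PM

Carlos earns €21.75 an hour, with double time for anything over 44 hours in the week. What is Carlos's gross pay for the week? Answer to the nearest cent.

Mon: 10:13 AM–9:59 PM = 11 h 46 min
Tue: 6:27 AM–3:19 PM = 8 h 52 min
Wed: 9:07 AM–6:25 PM = 9 h 18 min
Thu: 7:55 AM–3:47 PM = 7 h 52 min
Fri: 8:47 AM–5:51 PM = 9 h 4 min
Total worked: 46 h 52 min = 2812 min.
Regular 44 h 0 min = 2640 min at €21.75/h; overtime 2 h 52 min = 172 min at €43.50/h.
Pay = (2640 × €21.75 + 172 × €43.50) ÷ 60 = €1081.70.

€1081.70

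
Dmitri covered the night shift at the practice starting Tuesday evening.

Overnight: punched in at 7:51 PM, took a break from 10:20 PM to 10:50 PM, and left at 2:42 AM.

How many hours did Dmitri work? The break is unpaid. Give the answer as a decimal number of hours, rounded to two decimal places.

6.35 hours

Overnight: 7:51 PM → midnight = 4 h 9 min; midnight → 2:42 AM = 2 h 42 min; span 6 h 51 min; less 30 min break → 6 h 21 min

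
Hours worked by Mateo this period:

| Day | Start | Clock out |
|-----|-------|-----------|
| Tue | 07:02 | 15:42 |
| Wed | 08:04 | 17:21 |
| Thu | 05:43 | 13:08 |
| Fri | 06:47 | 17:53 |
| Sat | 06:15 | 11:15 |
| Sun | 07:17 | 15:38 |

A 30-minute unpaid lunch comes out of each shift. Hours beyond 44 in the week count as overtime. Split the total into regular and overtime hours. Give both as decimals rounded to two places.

Regular 44.00 hours, overtime 2.82 hours

Tue: 07:02–15:42 = 8 h 40 min; less 30 min break → 8 h 10 min
Wed: 08:04–17:21 = 9 h 17 min; less 30 min break → 8 h 47 min
Thu: 05:43–13:08 = 7 h 25 min; less 30 min break → 6 h 55 min
Fri: 06:47–17:53 = 11 h 6 min; less 30 min break → 10 h 36 min
Sat: 06:15–11:15 = 5 h 0 min; less 30 min break → 4 h 30 min
Sun: 07:17–15:38 = 8 h 21 min; less 30 min break → 7 h 51 min
Total worked: 46 h 49 min = 46.82 h.
Threshold 44 h → overtime 2 h 49 min, regular 44 h 0 min.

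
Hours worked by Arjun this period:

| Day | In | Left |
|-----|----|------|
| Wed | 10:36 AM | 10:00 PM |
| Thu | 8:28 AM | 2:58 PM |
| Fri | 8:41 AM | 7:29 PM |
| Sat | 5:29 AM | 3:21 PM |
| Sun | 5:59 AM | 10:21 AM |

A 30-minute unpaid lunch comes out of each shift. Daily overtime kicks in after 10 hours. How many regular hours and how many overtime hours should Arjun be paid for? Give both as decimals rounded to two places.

Wed: 10:36 AM–10:00 PM = 11 h 24 min; less 30 min break → 10 h 54 min
Thu: 8:28 AM–2:58 PM = 6 h 30 min; less 30 min break → 6 h 0 min
Fri: 8:41 AM–7:29 PM = 10 h 48 min; less 30 min break → 10 h 18 min
Sat: 5:29 AM–3:21 PM = 9 h 52 min; less 30 min break → 9 h 22 min
Sun: 5:59 AM–10:21 AM = 4 h 22 min; less 30 min break → 3 h 52 min
Wed reg 10 h 0 min / OT 0 h 54 min; Thu reg 6 h 0 min / OT 0 h 0 min; Fri reg 10 h 0 min / OT 0 h 18 min; Sat reg 9 h 22 min / OT 0 h 0 min; Sun reg 3 h 52 min / OT 0 h 0 min.
Totals: regular 39 h 14 min, overtime 1 h 12 min.

Regular 39.23 hours, overtime 1.20 hours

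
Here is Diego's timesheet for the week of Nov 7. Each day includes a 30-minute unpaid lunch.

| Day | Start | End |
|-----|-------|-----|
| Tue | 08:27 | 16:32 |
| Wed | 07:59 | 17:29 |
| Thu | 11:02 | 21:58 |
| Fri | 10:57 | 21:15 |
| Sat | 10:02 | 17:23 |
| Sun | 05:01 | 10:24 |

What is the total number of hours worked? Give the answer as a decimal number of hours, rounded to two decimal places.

48.55 hours

Tue: 08:27–16:32 = 8 h 5 min; less 30 min break → 7 h 35 min
Wed: 07:59–17:29 = 9 h 30 min; less 30 min break → 9 h 0 min
Thu: 11:02–21:58 = 10 h 56 min; less 30 min break → 10 h 26 min
Fri: 10:57–21:15 = 10 h 18 min; less 30 min break → 9 h 48 min
Sat: 10:02–17:23 = 7 h 21 min; less 30 min break → 6 h 51 min
Sun: 05:01–10:24 = 5 h 23 min; less 30 min break → 4 h 53 min
Total: 7 h 35 min + 9 h 0 min + 10 h 26 min + 9 h 48 min + 6 h 51 min + 4 h 53 min = 48 h 33 min.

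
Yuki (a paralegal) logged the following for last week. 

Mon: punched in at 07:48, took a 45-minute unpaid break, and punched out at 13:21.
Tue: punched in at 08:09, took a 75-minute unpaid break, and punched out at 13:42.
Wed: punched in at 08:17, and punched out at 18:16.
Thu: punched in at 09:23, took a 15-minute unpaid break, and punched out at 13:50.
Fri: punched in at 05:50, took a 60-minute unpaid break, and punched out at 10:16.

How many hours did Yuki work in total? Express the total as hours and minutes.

Mon: 07:48–13:21 = 5 h 33 min; less 45 min break → 4 h 48 min
Tue: 08:09–13:42 = 5 h 33 min; less 75 min break → 4 h 18 min
Wed: 08:17–18:16 = 9 h 59 min
Thu: 09:23–13:50 = 4 h 27 min; less 15 min break → 4 h 12 min
Fri: 05:50–10:16 = 4 h 26 min; less 60 min break → 3 h 26 min
Total: 4 h 48 min + 4 h 18 min + 9 h 59 min + 4 h 12 min + 3 h 26 min = 26 h 43 min.

26 h 43 min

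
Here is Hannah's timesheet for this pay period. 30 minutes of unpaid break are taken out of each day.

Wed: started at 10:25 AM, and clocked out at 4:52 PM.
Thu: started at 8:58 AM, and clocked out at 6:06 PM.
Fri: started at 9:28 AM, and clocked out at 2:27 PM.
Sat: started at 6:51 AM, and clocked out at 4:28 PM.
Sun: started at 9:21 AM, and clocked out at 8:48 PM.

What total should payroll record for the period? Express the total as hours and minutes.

39 h 8 min

Wed: 10:25 AM–4:52 PM = 6 h 27 min; less 30 min break → 5 h 57 min
Thu: 8:58 AM–6:06 PM = 9 h 8 min; less 30 min break → 8 h 38 min
Fri: 9:28 AM–2:27 PM = 4 h 59 min; less 30 min break → 4 h 29 min
Sat: 6:51 AM–4:28 PM = 9 h 37 min; less 30 min break → 9 h 7 min
Sun: 9:21 AM–8:48 PM = 11 h 27 min; less 30 min break → 10 h 57 min
Total: 5 h 57 min + 8 h 38 min + 4 h 29 min + 9 h 7 min + 10 h 57 min = 39 h 8 min.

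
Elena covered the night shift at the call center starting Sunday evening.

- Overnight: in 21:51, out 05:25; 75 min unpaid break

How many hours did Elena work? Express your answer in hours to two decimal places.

Overnight: 21:51 → midnight = 2 h 9 min; midnight → 05:25 = 5 h 25 min; span 7 h 34 min; less 75 min break → 6 h 19 min

6.32 hours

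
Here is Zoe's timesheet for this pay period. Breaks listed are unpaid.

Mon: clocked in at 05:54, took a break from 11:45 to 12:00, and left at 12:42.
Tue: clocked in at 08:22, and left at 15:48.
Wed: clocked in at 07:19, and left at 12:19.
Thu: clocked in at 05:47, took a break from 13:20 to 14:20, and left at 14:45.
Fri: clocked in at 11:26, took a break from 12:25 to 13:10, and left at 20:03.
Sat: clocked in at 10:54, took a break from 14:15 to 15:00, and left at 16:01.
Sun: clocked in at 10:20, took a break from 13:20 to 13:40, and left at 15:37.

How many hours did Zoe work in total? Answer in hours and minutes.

44 h 8 min

Mon: 05:54–12:42 = 6 h 48 min; less 15 min break → 6 h 33 min
Tue: 08:22–15:48 = 7 h 26 min
Wed: 07:19–12:19 = 5 h 0 min
Thu: 05:47–14:45 = 8 h 58 min; less 60 min break → 7 h 58 min
Fri: 11:26–20:03 = 8 h 37 min; less 45 min break → 7 h 52 min
Sat: 10:54–16:01 = 5 h 7 min; less 45 min break → 4 h 22 min
Sun: 10:20–15:37 = 5 h 17 min; less 20 min break → 4 h 57 min
Total: 6 h 33 min + 7 h 26 min + 5 h 0 min + 7 h 58 min + 7 h 52 min + 4 h 22 min + 4 h 57 min = 44 h 8 min.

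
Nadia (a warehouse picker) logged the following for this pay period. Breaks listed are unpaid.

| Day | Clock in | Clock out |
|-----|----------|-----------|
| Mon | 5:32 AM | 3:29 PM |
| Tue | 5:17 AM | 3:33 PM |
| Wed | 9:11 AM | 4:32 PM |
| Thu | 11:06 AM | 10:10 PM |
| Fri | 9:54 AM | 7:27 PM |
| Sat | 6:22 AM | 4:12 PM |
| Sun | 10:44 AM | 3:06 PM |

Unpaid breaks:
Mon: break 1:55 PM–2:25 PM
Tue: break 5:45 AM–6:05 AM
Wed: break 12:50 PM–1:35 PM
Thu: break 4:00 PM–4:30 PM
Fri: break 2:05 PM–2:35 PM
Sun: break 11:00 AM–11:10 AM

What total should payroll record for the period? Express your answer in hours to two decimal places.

59.63 hours

Mon: 5:32 AM–3:29 PM = 9 h 57 min; less 30 min break → 9 h 27 min
Tue: 5:17 AM–3:33 PM = 10 h 16 min; less 20 min break → 9 h 56 min
Wed: 9:11 AM–4:32 PM = 7 h 21 min; less 45 min break → 6 h 36 min
Thu: 11:06 AM–10:10 PM = 11 h 4 min; less 30 min break → 10 h 34 min
Fri: 9:54 AM–7:27 PM = 9 h 33 min; less 30 min break → 9 h 3 min
Sat: 6:22 AM–4:12 PM = 9 h 50 min
Sun: 10:44 AM–3:06 PM = 4 h 22 min; less 10 min break → 4 h 12 min
Total: 9 h 27 min + 9 h 56 min + 6 h 36 min + 10 h 34 min + 9 h 3 min + 9 h 50 min + 4 h 12 min = 59 h 38 min.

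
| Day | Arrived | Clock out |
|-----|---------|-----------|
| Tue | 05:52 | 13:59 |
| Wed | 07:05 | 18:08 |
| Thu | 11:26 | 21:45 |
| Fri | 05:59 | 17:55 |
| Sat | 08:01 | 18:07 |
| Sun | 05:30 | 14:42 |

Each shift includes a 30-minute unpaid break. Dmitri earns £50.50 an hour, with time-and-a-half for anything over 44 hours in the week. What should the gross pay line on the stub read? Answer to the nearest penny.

£3261.04

Tue: 05:52–13:59 = 8 h 7 min; less 30 min break → 7 h 37 min
Wed: 07:05–18:08 = 11 h 3 min; less 30 min break → 10 h 33 min
Thu: 11:26–21:45 = 10 h 19 min; less 30 min break → 9 h 49 min
Fri: 05:59–17:55 = 11 h 56 min; less 30 min break → 11 h 26 min
Sat: 08:01–18:07 = 10 h 6 min; less 30 min break → 9 h 36 min
Sun: 05:30–14:42 = 9 h 12 min; less 30 min break → 8 h 42 min
Total worked: 57 h 43 min = 3463 min.
Regular 44 h 0 min = 2640 min at £50.50/h; overtime 13 h 43 min = 823 min at £75.75/h.
Pay = (2640 × £50.50 + 823 × £75.75) ÷ 60 = £3261.04.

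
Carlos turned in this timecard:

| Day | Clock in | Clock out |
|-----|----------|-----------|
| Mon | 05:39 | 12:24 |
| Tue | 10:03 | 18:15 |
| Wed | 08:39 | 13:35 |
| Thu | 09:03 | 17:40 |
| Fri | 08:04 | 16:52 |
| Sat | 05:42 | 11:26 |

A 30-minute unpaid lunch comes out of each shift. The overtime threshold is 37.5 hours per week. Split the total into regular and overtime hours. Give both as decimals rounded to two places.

Mon: 05:39–12:24 = 6 h 45 min; less 30 min break → 6 h 15 min
Tue: 10:03–18:15 = 8 h 12 min; less 30 min break → 7 h 42 min
Wed: 08:39–13:35 = 4 h 56 min; less 30 min break → 4 h 26 min
Thu: 09:03–17:40 = 8 h 37 min; less 30 min break → 8 h 7 min
Fri: 08:04–16:52 = 8 h 48 min; less 30 min break → 8 h 18 min
Sat: 05:42–11:26 = 5 h 44 min; less 30 min break → 5 h 14 min
Total worked: 40 h 2 min = 40.03 h.
Threshold 37.5 h → overtime 2 h 32 min, regular 37 h 30 min.

Regular 37.50 hours, overtime 2.53 hours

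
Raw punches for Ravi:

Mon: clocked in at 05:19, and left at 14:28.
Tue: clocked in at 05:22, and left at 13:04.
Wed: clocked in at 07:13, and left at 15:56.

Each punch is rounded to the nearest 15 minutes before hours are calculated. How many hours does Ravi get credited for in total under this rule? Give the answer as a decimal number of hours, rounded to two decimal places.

25.75 hours

Mon: in 05:19→05:15, out 14:28→14:30; 9 h 15 min
Tue: in 05:22→05:15, out 13:04→13:00; 7 h 45 min
Wed: in 07:13→07:15, out 15:56→16:00; 8 h 45 min
Total credited: 25 h 45 min.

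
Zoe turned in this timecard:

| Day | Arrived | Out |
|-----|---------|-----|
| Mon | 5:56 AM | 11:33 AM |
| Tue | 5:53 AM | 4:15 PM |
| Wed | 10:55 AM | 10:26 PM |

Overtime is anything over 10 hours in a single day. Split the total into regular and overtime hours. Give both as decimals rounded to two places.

Mon: 5:56 AM–11:33 AM = 5 h 37 min
Tue: 5:53 AM–4:15 PM = 10 h 22 min
Wed: 10:55 AM–10:26 PM = 11 h 31 min
Mon reg 5 h 37 min / OT 0 h 0 min; Tue reg 10 h 0 min / OT 0 h 22 min; Wed reg 10 h 0 min / OT 1 h 31 min.
Totals: regular 25 h 37 min, overtime 1 h 53 min.

Regular 25.62 hours, overtime 1.88 hours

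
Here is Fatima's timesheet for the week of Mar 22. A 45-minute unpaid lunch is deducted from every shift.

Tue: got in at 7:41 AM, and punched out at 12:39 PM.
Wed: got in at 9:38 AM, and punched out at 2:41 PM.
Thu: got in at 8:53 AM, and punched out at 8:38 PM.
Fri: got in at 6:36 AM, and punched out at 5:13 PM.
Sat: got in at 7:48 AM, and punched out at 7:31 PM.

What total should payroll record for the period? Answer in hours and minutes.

Tue: 7:41 AM–12:39 PM = 4 h 58 min; less 45 min break → 4 h 13 min
Wed: 9:38 AM–2:41 PM = 5 h 3 min; less 45 min break → 4 h 18 min
Thu: 8:53 AM–8:38 PM = 11 h 45 min; less 45 min break → 11 h 0 min
Fri: 6:36 AM–5:13 PM = 10 h 37 min; less 45 min break → 9 h 52 min
Sat: 7:48 AM–7:31 PM = 11 h 43 min; less 45 min break → 10 h 58 min
Total: 4 h 13 min + 4 h 18 min + 11 h 0 min + 9 h 52 min + 10 h 58 min = 40 h 21 min.

40 h 21 min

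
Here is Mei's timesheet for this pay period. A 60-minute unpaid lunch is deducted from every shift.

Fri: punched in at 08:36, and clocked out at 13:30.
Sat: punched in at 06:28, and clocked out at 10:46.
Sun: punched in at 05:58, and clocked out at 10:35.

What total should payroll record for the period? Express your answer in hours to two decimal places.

Fri: 08:36–13:30 = 4 h 54 min; less 60 min break → 3 h 54 min
Sat: 06:28–10:46 = 4 h 18 min; less 60 min break → 3 h 18 min
Sun: 05:58–10:35 = 4 h 37 min; less 60 min break → 3 h 37 min
Total: 3 h 54 min + 3 h 18 min + 3 h 37 min = 10 h 49 min.

10.82 hours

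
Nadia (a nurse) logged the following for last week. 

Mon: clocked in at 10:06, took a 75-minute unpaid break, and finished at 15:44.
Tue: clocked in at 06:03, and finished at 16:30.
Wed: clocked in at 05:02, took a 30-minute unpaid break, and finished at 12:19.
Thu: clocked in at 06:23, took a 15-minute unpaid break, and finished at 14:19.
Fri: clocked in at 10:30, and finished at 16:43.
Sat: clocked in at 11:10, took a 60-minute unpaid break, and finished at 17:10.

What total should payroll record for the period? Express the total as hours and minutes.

Mon: 10:06–15:44 = 5 h 38 min; less 75 min break → 4 h 23 min
Tue: 06:03–16:30 = 10 h 27 min
Wed: 05:02–12:19 = 7 h 17 min; less 30 min break → 6 h 47 min
Thu: 06:23–14:19 = 7 h 56 min; less 15 min break → 7 h 41 min
Fri: 10:30–16:43 = 6 h 13 min
Sat: 11:10–17:10 = 6 h 0 min; less 60 min break → 5 h 0 min
Total: 4 h 23 min + 10 h 27 min + 6 h 47 min + 7 h 41 min + 6 h 13 min + 5 h 0 min = 40 h 31 min.

40 h 31 min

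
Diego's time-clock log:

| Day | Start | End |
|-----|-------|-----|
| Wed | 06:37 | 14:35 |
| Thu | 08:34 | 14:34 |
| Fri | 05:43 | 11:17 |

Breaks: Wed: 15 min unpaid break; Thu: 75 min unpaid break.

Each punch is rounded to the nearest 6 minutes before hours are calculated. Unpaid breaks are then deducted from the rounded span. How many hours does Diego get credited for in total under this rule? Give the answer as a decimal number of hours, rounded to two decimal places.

Wed: in 06:37→06:36, out 14:35→14:36; 8 h 0 min − 15 min = 7 h 45 min
Thu: in 08:34→08:36, out 14:34→14:36; 6 h 0 min − 75 min = 4 h 45 min
Fri: in 05:43→05:42, out 11:17→11:18; 5 h 36 min
Total credited: 18 h 6 min.

18.10 hours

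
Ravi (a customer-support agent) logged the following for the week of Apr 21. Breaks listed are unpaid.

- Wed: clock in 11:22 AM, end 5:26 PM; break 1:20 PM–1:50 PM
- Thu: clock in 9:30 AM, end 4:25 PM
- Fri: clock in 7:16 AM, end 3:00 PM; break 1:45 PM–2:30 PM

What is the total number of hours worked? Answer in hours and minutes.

19 h 28 min

Wed: 11:22 AM–5:26 PM = 6 h 4 min; less 30 min break → 5 h 34 min
Thu: 9:30 AM–4:25 PM = 6 h 55 min
Fri: 7:16 AM–3:00 PM = 7 h 44 min; less 45 min break → 6 h 59 min
Total: 5 h 34 min + 6 h 55 min + 6 h 59 min = 19 h 28 min.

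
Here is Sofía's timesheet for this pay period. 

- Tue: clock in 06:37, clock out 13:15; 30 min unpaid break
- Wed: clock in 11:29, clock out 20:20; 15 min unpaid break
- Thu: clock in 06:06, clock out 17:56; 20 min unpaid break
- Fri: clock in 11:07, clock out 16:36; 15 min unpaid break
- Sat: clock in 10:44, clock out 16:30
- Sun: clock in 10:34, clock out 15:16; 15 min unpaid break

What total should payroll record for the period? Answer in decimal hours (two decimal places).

Tue: 06:37–13:15 = 6 h 38 min; less 30 min break → 6 h 8 min
Wed: 11:29–20:20 = 8 h 51 min; less 15 min break → 8 h 36 min
Thu: 06:06–17:56 = 11 h 50 min; less 20 min break → 11 h 30 min
Fri: 11:07–16:36 = 5 h 29 min; less 15 min break → 5 h 14 min
Sat: 10:44–16:30 = 5 h 46 min
Sun: 10:34–15:16 = 4 h 42 min; less 15 min break → 4 h 27 min
Total: 6 h 8 min + 8 h 36 min + 11 h 30 min + 5 h 14 min + 5 h 46 min + 4 h 27 min = 41 h 41 min.

41.68 hours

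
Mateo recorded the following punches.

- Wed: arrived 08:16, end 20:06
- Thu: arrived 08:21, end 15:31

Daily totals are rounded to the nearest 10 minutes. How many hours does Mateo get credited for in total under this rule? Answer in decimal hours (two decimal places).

Wed: 08:16–20:06 = 11 h 50 min → rounds to 11 h 50 min
Thu: 08:21–15:31 = 7 h 10 min → rounds to 7 h 10 min
Total credited: 19 h 0 min.

19.00 hours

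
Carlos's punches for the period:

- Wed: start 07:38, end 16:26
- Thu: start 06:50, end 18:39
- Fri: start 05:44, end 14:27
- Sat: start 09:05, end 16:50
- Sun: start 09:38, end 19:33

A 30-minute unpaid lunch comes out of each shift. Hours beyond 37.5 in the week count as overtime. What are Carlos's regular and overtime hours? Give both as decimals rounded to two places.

Wed: 07:38–16:26 = 8 h 48 min; less 30 min break → 8 h 18 min
Thu: 06:50–18:39 = 11 h 49 min; less 30 min break → 11 h 19 min
Fri: 05:44–14:27 = 8 h 43 min; less 30 min break → 8 h 13 min
Sat: 09:05–16:50 = 7 h 45 min; less 30 min break → 7 h 15 min
Sun: 09:38–19:33 = 9 h 55 min; less 30 min break → 9 h 25 min
Total worked: 44 h 30 min = 44.50 h.
Threshold 37.5 h → overtime 7 h 0 min, regular 37 h 30 min.

Regular 37.50 hours, overtime 7.00 hours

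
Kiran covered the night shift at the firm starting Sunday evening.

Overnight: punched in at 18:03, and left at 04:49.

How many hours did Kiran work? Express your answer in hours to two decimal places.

Overnight: 18:03 → midnight = 5 h 57 min; midnight → 04:49 = 4 h 49 min; span 10 h 46 min

10.77 hours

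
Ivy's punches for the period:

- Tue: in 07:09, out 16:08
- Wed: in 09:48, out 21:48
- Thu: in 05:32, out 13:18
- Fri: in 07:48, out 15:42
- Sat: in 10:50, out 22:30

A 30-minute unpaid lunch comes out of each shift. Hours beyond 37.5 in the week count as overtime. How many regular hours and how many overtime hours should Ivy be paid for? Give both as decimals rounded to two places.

Tue: 07:09–16:08 = 8 h 59 min; less 30 min break → 8 h 29 min
Wed: 09:48–21:48 = 12 h 0 min; less 30 min break → 11 h 30 min
Thu: 05:32–13:18 = 7 h 46 min; less 30 min break → 7 h 16 min
Fri: 07:48–15:42 = 7 h 54 min; less 30 min break → 7 h 24 min
Sat: 10:50–22:30 = 11 h 40 min; less 30 min break → 11 h 10 min
Total worked: 45 h 49 min = 45.82 h.
Threshold 37.5 h → overtime 8 h 19 min, regular 37 h 30 min.

Regular 37.50 hours, overtime 8.32 hours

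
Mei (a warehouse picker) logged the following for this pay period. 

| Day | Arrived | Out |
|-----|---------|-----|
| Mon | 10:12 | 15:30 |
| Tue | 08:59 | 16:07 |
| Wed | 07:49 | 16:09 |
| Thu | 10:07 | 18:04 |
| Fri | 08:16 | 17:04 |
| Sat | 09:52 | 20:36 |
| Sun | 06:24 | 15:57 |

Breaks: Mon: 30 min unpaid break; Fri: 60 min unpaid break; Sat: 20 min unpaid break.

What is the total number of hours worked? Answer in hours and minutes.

Mon: 10:12–15:30 = 5 h 18 min; less 30 min break → 4 h 48 min
Tue: 08:59–16:07 = 7 h 8 min
Wed: 07:49–16:09 = 8 h 20 min
Thu: 10:07–18:04 = 7 h 57 min
Fri: 08:16–17:04 = 8 h 48 min; less 60 min break → 7 h 48 min
Sat: 09:52–20:36 = 10 h 44 min; less 20 min break → 10 h 24 min
Sun: 06:24–15:57 = 9 h 33 min
Total: 4 h 48 min + 7 h 8 min + 8 h 20 min + 7 h 57 min + 7 h 48 min + 10 h 24 min + 9 h 33 min = 55 h 58 min.

55 h 58 min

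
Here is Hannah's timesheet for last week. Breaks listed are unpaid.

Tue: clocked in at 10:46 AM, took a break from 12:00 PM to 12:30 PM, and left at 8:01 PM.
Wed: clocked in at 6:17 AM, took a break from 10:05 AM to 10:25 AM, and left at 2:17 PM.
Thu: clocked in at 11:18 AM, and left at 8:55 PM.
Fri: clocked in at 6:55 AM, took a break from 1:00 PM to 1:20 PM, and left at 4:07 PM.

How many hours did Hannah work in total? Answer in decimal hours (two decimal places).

34.90 hours

Tue: 10:46 AM–8:01 PM = 9 h 15 min; less 30 min break → 8 h 45 min
Wed: 6:17 AM–2:17 PM = 8 h 0 min; less 20 min break → 7 h 40 min
Thu: 11:18 AM–8:55 PM = 9 h 37 min
Fri: 6:55 AM–4:07 PM = 9 h 12 min; less 20 min break → 8 h 52 min
Total: 8 h 45 min + 7 h 40 min + 9 h 37 min + 8 h 52 min = 34 h 54 min.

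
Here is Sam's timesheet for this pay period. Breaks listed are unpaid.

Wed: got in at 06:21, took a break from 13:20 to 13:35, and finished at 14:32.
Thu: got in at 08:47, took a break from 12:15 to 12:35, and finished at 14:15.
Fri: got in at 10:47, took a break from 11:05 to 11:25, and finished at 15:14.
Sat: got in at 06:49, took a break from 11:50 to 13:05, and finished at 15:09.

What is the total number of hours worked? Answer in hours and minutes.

Wed: 06:21–14:32 = 8 h 11 min; less 15 min break → 7 h 56 min
Thu: 08:47–14:15 = 5 h 28 min; less 20 min break → 5 h 8 min
Fri: 10:47–15:14 = 4 h 27 min; less 20 min break → 4 h 7 min
Sat: 06:49–15:09 = 8 h 20 min; less 75 min break → 7 h 5 min
Total: 7 h 56 min + 5 h 8 min + 4 h 7 min + 7 h 5 min = 24 h 16 min.

24 h 16 min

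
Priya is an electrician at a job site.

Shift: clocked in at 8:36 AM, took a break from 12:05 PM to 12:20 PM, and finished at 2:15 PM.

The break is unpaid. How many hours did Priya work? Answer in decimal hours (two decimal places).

5.40 hours

Shift: 8:36 AM–2:15 PM = 5 h 39 min; less 15 min break → 5 h 24 min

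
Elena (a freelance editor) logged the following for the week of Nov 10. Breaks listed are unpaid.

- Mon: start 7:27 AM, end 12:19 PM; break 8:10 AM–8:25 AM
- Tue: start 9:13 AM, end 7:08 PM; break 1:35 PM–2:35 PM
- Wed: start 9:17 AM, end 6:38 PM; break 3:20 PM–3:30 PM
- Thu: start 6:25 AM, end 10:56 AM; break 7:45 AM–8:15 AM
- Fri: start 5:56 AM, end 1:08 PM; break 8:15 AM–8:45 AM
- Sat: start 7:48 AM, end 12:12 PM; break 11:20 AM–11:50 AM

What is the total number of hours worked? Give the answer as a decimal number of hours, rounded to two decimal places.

Mon: 7:27 AM–12:19 PM = 4 h 52 min; less 15 min break → 4 h 37 min
Tue: 9:13 AM–7:08 PM = 9 h 55 min; less 60 min break → 8 h 55 min
Wed: 9:17 AM–6:38 PM = 9 h 21 min; less 10 min break → 9 h 11 min
Thu: 6:25 AM–10:56 AM = 4 h 31 min; less 30 min break → 4 h 1 min
Fri: 5:56 AM–1:08 PM = 7 h 12 min; less 30 min break → 6 h 42 min
Sat: 7:48 AM–12:12 PM = 4 h 24 min; less 30 min break → 3 h 54 min
Total: 4 h 37 min + 8 h 55 min + 9 h 11 min + 4 h 1 min + 6 h 42 min + 3 h 54 min = 37 h 20 min.

37.33 hours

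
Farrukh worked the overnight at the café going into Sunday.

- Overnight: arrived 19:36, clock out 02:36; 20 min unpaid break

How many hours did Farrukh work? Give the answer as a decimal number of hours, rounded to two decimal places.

Overnight: 19:36 → midnight = 4 h 24 min; midnight → 02:36 = 2 h 36 min; span 7 h 0 min; less 20 min break → 6 h 40 min

6.67 hours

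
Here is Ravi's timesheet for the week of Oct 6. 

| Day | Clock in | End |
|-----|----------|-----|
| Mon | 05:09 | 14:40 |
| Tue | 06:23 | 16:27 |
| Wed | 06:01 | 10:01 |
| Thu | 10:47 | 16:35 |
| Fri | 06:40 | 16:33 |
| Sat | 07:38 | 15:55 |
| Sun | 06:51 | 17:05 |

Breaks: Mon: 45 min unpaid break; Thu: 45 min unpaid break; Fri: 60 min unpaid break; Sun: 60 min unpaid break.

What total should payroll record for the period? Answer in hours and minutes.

54 h 17 min

Mon: 05:09–14:40 = 9 h 31 min; less 45 min break → 8 h 46 min
Tue: 06:23–16:27 = 10 h 4 min
Wed: 06:01–10:01 = 4 h 0 min
Thu: 10:47–16:35 = 5 h 48 min; less 45 min break → 5 h 3 min
Fri: 06:40–16:33 = 9 h 53 min; less 60 min break → 8 h 53 min
Sat: 07:38–15:55 = 8 h 17 min
Sun: 06:51–17:05 = 10 h 14 min; less 60 min break → 9 h 14 min
Total: 8 h 46 min + 10 h 4 min + 4 h 0 min + 5 h 3 min + 8 h 53 min + 8 h 17 min + 9 h 14 min = 54 h 17 min.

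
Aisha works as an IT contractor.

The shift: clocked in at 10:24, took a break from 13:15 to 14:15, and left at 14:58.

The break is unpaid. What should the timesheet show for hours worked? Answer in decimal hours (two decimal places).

The shift: 10:24–14:58 = 4 h 34 min; less 60 min break → 3 h 34 min

3.57 hours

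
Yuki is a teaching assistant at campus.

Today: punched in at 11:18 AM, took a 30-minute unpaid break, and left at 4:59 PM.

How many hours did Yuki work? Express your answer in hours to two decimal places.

5.18 hours

Today: 11:18 AM–4:59 PM = 5 h 41 min; less 30 min break → 5 h 11 min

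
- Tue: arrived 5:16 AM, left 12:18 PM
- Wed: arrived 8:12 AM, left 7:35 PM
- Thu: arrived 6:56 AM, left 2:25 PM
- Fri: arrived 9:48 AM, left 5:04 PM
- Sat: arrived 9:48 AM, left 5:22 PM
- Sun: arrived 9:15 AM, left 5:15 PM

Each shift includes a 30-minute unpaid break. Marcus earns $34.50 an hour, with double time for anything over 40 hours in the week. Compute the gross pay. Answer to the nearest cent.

Tue: 5:16 AM–12:18 PM = 7 h 2 min; less 30 min break → 6 h 32 min
Wed: 8:12 AM–7:35 PM = 11 h 23 min; less 30 min break → 10 h 53 min
Thu: 6:56 AM–2:25 PM = 7 h 29 min; less 30 min break → 6 h 59 min
Fri: 9:48 AM–5:04 PM = 7 h 16 min; less 30 min break → 6 h 46 min
Sat: 9:48 AM–5:22 PM = 7 h 34 min; less 30 min break → 7 h 4 min
Sun: 9:15 AM–5:15 PM = 8 h 0 min; less 30 min break → 7 h 30 min
Total worked: 45 h 44 min = 2744 min.
Regular 40 h 0 min = 2400 min at $34.50/h; overtime 5 h 44 min = 344 min at $69.00/h.
Pay = (2400 × $34.50 + 344 × $69.00) ÷ 60 = $1775.60.

$1775.60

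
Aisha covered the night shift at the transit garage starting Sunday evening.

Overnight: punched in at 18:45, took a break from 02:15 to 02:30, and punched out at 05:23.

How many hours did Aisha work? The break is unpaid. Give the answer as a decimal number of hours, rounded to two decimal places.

10.38 hours

Overnight: 18:45 → midnight = 5 h 15 min; midnight → 05:23 = 5 h 23 min; span 10 h 38 min; less 15 min break → 10 h 23 min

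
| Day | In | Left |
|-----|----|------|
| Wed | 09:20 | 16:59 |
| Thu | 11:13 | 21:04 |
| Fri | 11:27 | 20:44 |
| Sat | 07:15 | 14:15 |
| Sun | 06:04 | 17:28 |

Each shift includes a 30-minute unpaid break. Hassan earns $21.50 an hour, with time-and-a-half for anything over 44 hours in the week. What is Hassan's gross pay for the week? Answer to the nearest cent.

Wed: 09:20–16:59 = 7 h 39 min; less 30 min break → 7 h 9 min
Thu: 11:13–21:04 = 9 h 51 min; less 30 min break → 9 h 21 min
Fri: 11:27–20:44 = 9 h 17 min; less 30 min break → 8 h 47 min
Sat: 07:15–14:15 = 7 h 0 min; less 30 min break → 6 h 30 min
Sun: 06:04–17:28 = 11 h 24 min; less 30 min break → 10 h 54 min
Total worked: 42 h 41 min = 2561 min.
Regular 42 h 41 min = 2561 min at $21.50/h; overtime 0 h 0 min = 0 min at $32.25/h.
Pay = (2561 × $21.50 + 0 × $32.25) ÷ 60 = $917.69.

$917.69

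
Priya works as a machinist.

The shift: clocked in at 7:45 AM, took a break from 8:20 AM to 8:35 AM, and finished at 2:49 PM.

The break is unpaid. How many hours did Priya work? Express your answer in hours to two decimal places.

6.82 hours

The shift: 7:45 AM–2:49 PM = 7 h 4 min; less 15 min break → 6 h 49 min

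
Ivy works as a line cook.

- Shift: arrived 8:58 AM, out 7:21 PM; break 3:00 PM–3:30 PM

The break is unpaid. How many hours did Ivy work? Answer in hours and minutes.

Shift: 8:58 AM–7:21 PM = 10 h 23 min; less 30 min break → 9 h 53 min

9 h 53 min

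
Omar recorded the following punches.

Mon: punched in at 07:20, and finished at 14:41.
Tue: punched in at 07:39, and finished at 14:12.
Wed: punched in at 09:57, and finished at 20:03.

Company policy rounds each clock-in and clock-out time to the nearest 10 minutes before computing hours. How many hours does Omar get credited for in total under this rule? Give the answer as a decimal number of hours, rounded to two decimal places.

23.83 hours

Mon: in 07:20→07:20, out 14:41→14:40; 7 h 20 min
Tue: in 07:39→07:40, out 14:12→14:10; 6 h 30 min
Wed: in 09:57→10:00, out 20:03→20:00; 10 h 0 min
Total credited: 23 h 50 min.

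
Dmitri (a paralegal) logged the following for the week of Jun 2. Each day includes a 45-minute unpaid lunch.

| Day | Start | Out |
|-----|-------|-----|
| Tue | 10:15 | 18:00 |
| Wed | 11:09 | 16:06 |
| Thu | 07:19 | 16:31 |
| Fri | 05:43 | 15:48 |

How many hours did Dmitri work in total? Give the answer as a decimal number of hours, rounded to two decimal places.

Tue: 10:15–18:00 = 7 h 45 min; less 45 min break → 7 h 0 min
Wed: 11:09–16:06 = 4 h 57 min; less 45 min break → 4 h 12 min
Thu: 07:19–16:31 = 9 h 12 min; less 45 min break → 8 h 27 min
Fri: 05:43–15:48 = 10 h 5 min; less 45 min break → 9 h 20 min
Total: 7 h 0 min + 4 h 12 min + 8 h 27 min + 9 h 20 min = 28 h 59 min.

28.98 hours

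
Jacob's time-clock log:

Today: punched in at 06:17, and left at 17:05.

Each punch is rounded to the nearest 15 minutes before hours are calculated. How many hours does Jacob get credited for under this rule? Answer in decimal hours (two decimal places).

10.75 hours

Today: in 06:17→06:15, out 17:05→17:00; 10 h 45 min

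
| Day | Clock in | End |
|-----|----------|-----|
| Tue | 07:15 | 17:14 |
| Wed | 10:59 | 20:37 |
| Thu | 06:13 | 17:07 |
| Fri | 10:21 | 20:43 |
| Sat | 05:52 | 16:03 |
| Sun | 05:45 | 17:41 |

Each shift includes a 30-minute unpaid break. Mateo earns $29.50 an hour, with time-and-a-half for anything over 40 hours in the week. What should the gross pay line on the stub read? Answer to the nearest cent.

$2065.00

Tue: 07:15–17:14 = 9 h 59 min; less 30 min break → 9 h 29 min
Wed: 10:59–20:37 = 9 h 38 min; less 30 min break → 9 h 8 min
Thu: 06:13–17:07 = 10 h 54 min; less 30 min break → 10 h 24 min
Fri: 10:21–20:43 = 10 h 22 min; less 30 min break → 9 h 52 min
Sat: 05:52–16:03 = 10 h 11 min; less 30 min break → 9 h 41 min
Sun: 05:45–17:41 = 11 h 56 min; less 30 min break → 11 h 26 min
Total worked: 60 h 0 min = 3600 min.
Regular 40 h 0 min = 2400 min at $29.50/h; overtime 20 h 0 min = 1200 min at $44.25/h.
Pay = (2400 × $29.50 + 1200 × $44.25) ÷ 60 = $2065.00.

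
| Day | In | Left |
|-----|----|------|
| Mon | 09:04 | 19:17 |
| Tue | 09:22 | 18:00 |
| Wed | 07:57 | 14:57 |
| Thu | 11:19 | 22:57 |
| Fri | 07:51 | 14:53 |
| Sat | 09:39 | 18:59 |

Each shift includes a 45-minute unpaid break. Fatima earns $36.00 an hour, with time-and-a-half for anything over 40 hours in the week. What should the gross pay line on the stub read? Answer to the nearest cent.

$1944.90

Mon: 09:04–19:17 = 10 h 13 min; less 45 min break → 9 h 28 min
Tue: 09:22–18:00 = 8 h 38 min; less 45 min break → 7 h 53 min
Wed: 07:57–14:57 = 7 h 0 min; less 45 min break → 6 h 15 min
Thu: 11:19–22:57 = 11 h 38 min; less 45 min break → 10 h 53 min
Fri: 07:51–14:53 = 7 h 2 min; less 45 min break → 6 h 17 min
Sat: 09:39–18:59 = 9 h 20 min; less 45 min break → 8 h 35 min
Total worked: 49 h 21 min = 2961 min.
Regular 40 h 0 min = 2400 min at $36.00/h; overtime 9 h 21 min = 561 min at $54.00/h.
Pay = (2400 × $36.00 + 561 × $54.00) ÷ 60 = $1944.90.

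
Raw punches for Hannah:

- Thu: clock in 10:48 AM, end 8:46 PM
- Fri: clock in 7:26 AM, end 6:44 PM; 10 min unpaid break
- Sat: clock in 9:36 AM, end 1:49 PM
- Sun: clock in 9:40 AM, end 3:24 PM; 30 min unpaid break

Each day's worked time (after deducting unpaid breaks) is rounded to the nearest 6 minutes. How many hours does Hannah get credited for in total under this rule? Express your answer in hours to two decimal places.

30.50 hours

Thu: 10:48 AM–8:46 PM = 9 h 58 min → rounds to 10 h 0 min
Fri: 7:26 AM–6:44 PM = 11 h 18 min − 10 min = 11 h 8 min → rounds to 11 h 6 min
Sat: 9:36 AM–1:49 PM = 4 h 13 min → rounds to 4 h 12 min
Sun: 9:40 AM–3:24 PM = 5 h 44 min − 30 min = 5 h 14 min → rounds to 5 h 12 min
Total credited: 30 h 30 min.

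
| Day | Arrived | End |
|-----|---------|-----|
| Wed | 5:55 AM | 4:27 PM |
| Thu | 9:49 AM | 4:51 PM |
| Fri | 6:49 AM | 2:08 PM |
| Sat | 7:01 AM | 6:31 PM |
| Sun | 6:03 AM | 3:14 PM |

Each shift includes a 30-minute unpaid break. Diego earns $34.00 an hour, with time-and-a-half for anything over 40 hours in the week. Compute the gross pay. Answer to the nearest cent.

$1516.40

Wed: 5:55 AM–4:27 PM = 10 h 32 min; less 30 min break → 10 h 2 min
Thu: 9:49 AM–4:51 PM = 7 h 2 min; less 30 min break → 6 h 32 min
Fri: 6:49 AM–2:08 PM = 7 h 19 min; less 30 min break → 6 h 49 min
Sat: 7:01 AM–6:31 PM = 11 h 30 min; less 30 min break → 11 h 0 min
Sun: 6:03 AM–3:14 PM = 9 h 11 min; less 30 min break → 8 h 41 min
Total worked: 43 h 4 min = 2584 min.
Regular 40 h 0 min = 2400 min at $34.00/h; overtime 3 h 4 min = 184 min at $51.00/h.
Pay = (2400 × $34.00 + 184 × $51.00) ÷ 60 = $1516.40.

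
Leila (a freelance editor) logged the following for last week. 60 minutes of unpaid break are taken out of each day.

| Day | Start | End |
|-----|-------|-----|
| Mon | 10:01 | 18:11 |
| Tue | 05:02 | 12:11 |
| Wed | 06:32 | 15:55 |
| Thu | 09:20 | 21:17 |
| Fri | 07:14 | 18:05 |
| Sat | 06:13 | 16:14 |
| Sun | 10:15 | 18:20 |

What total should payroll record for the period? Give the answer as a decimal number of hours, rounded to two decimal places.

58.60 hours

Mon: 10:01–18:11 = 8 h 10 min; less 60 min break → 7 h 10 min
Tue: 05:02–12:11 = 7 h 9 min; less 60 min break → 6 h 9 min
Wed: 06:32–15:55 = 9 h 23 min; less 60 min break → 8 h 23 min
Thu: 09:20–21:17 = 11 h 57 min; less 60 min break → 10 h 57 min
Fri: 07:14–18:05 = 10 h 51 min; less 60 min break → 9 h 51 min
Sat: 06:13–16:14 = 10 h 1 min; less 60 min break → 9 h 1 min
Sun: 10:15–18:20 = 8 h 5 min; less 60 min break → 7 h 5 min
Total: 7 h 10 min + 6 h 9 min + 8 h 23 min + 10 h 57 min + 9 h 51 min + 9 h 1 min + 7 h 5 min = 58 h 36 min.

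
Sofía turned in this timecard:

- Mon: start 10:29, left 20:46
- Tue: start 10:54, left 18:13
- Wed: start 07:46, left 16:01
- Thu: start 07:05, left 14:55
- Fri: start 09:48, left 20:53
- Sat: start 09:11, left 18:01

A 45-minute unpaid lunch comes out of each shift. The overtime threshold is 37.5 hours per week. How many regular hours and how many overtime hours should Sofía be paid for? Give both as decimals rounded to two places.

Mon: 10:29–20:46 = 10 h 17 min; less 45 min break → 9 h 32 min
Tue: 10:54–18:13 = 7 h 19 min; less 45 min break → 6 h 34 min
Wed: 07:46–16:01 = 8 h 15 min; less 45 min break → 7 h 30 min
Thu: 07:05–14:55 = 7 h 50 min; less 45 min break → 7 h 5 min
Fri: 09:48–20:53 = 11 h 5 min; less 45 min break → 10 h 20 min
Sat: 09:11–18:01 = 8 h 50 min; less 45 min break → 8 h 5 min
Total worked: 49 h 6 min = 49.10 h.
Threshold 37.5 h → overtime 11 h 36 min, regular 37 h 30 min.

Regular 37.50 hours, overtime 11.60 hours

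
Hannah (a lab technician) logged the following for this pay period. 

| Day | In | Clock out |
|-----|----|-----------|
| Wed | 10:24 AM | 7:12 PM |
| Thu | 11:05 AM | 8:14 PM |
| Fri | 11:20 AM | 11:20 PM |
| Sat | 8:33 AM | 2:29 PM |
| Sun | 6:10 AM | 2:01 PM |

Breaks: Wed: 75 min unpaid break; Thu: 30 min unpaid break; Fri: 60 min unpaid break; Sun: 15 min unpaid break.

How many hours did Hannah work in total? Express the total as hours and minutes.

40 h 44 min

Wed: 10:24 AM–7:12 PM = 8 h 48 min; less 75 min break → 7 h 33 min
Thu: 11:05 AM–8:14 PM = 9 h 9 min; less 30 min break → 8 h 39 min
Fri: 11:20 AM–11:20 PM = 12 h 0 min; less 60 min break → 11 h 0 min
Sat: 8:33 AM–2:29 PM = 5 h 56 min
Sun: 6:10 AM–2:01 PM = 7 h 51 min; less 15 min break → 7 h 36 min
Total: 7 h 33 min + 8 h 39 min + 11 h 0 min + 5 h 56 min + 7 h 36 min = 40 h 44 min.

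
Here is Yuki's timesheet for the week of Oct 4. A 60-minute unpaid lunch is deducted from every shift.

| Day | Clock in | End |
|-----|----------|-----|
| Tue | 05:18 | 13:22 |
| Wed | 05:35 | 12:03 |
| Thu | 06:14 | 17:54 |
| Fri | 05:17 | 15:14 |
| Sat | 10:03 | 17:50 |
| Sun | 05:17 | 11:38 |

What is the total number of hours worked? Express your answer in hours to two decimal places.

Tue: 05:18–13:22 = 8 h 4 min; less 60 min break → 7 h 4 min
Wed: 05:35–12:03 = 6 h 28 min; less 60 min break → 5 h 28 min
Thu: 06:14–17:54 = 11 h 40 min; less 60 min break → 10 h 40 min
Fri: 05:17–15:14 = 9 h 57 min; less 60 min break → 8 h 57 min
Sat: 10:03–17:50 = 7 h 47 min; less 60 min break → 6 h 47 min
Sun: 05:17–11:38 = 6 h 21 min; less 60 min break → 5 h 21 min
Total: 7 h 4 min + 5 h 28 min + 10 h 40 min + 8 h 57 min + 6 h 47 min + 5 h 21 min = 44 h 17 min.

44.28 hours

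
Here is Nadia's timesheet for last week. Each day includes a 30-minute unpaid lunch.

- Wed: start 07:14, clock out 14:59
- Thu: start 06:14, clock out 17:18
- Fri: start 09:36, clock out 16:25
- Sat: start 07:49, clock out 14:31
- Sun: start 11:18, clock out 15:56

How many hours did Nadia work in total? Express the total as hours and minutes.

Wed: 07:14–14:59 = 7 h 45 min; less 30 min break → 7 h 15 min
Thu: 06:14–17:18 = 11 h 4 min; less 30 min break → 10 h 34 min
Fri: 09:36–16:25 = 6 h 49 min; less 30 min break → 6 h 19 min
Sat: 07:49–14:31 = 6 h 42 min; less 30 min break → 6 h 12 min
Sun: 11:18–15:56 = 4 h 38 min; less 30 min break → 4 h 8 min
Total: 7 h 15 min + 10 h 34 min + 6 h 19 min + 6 h 12 min + 4 h 8 min = 34 h 28 min.

34 h 28 min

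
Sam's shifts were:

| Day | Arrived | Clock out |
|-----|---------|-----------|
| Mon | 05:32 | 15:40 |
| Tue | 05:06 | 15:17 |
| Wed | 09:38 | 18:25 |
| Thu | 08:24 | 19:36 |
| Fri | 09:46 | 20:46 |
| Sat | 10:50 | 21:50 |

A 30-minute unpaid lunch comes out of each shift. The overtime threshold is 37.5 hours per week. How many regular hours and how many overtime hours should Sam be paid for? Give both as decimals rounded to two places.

Regular 37.50 hours, overtime 21.80 hours

Mon: 05:32–15:40 = 10 h 8 min; less 30 min break → 9 h 38 min
Tue: 05:06–15:17 = 10 h 11 min; less 30 min break → 9 h 41 min
Wed: 09:38–18:25 = 8 h 47 min; less 30 min break → 8 h 17 min
Thu: 08:24–19:36 = 11 h 12 min; less 30 min break → 10 h 42 min
Fri: 09:46–20:46 = 11 h 0 min; less 30 min break → 10 h 30 min
Sat: 10:50–21:50 = 11 h 0 min; less 30 min break → 10 h 30 min
Total worked: 59 h 18 min = 59.30 h.
Threshold 37.5 h → overtime 21 h 48 min, regular 37 h 30 min.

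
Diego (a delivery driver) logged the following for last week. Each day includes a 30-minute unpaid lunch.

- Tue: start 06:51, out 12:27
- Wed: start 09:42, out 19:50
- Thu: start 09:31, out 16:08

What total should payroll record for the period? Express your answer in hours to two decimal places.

Tue: 06:51–12:27 = 5 h 36 min; less 30 min break → 5 h 6 min
Wed: 09:42–19:50 = 10 h 8 min; less 30 min break → 9 h 38 min
Thu: 09:31–16:08 = 6 h 37 min; less 30 min break → 6 h 7 min
Total: 5 h 6 min + 9 h 38 min + 6 h 7 min = 20 h 51 min.

20.85 hours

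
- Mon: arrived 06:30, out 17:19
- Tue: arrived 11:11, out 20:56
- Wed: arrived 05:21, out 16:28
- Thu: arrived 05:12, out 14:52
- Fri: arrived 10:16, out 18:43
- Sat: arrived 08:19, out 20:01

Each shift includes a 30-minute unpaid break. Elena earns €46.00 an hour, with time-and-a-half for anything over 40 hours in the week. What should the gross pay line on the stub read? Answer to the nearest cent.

€3116.50

Mon: 06:30–17:19 = 10 h 49 min; less 30 min break → 10 h 19 min
Tue: 11:11–20:56 = 9 h 45 min; less 30 min break → 9 h 15 min
Wed: 05:21–16:28 = 11 h 7 min; less 30 min break → 10 h 37 min
Thu: 05:12–14:52 = 9 h 40 min; less 30 min break → 9 h 10 min
Fri: 10:16–18:43 = 8 h 27 min; less 30 min break → 7 h 57 min
Sat: 08:19–20:01 = 11 h 42 min; less 30 min break → 11 h 12 min
Total worked: 58 h 30 min = 3510 min.
Regular 40 h 0 min = 2400 min at €46.00/h; overtime 18 h 30 min = 1110 min at €69.00/h.
Pay = (2400 × €46.00 + 1110 × €69.00) ÷ 60 = €3116.50.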